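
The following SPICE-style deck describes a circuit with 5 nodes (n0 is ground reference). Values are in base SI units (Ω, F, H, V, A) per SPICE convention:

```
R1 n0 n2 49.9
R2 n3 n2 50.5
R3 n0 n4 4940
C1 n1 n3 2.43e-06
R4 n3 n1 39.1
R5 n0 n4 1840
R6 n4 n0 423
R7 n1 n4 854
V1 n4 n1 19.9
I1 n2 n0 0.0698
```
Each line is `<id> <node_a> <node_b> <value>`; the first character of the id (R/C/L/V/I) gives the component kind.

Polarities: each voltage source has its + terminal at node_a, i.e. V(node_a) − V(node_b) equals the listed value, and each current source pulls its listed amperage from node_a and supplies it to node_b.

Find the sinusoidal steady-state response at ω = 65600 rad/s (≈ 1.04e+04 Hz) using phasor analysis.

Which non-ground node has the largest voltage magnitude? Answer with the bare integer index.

MNA unknowns: 4 node voltages V₁..V_4 plus 1 source current (V1)
R1: Y=0.02004+0.000j on G[0,2]
R2: Y=0.01980+0.000j on G[3,2]
R3: Y=0.0002024+0.000j on G[0,4]
C1: Y=0.000+0.1594j on G[1,3]
R4: Y=0.02558+0.000j on G[3,1]
R5: Y=0.0005435+0.000j on G[0,4]
R6: Y=0.002364+0.000j on G[4,0]
R7: Y=0.001171+0.000j on G[1,4]
V1: row V4−V1=19.9, i_V1 at 4,1
I1: z[2]−=0.0698, z[0]+=0.0698
solve → V1=-7.421+0.1805j, V2=-5.420-0.02800j, V3=-7.379-0.05635j, V4=12.48+0.1805j
aux → i_V1=-0.06211-0.0005612j

4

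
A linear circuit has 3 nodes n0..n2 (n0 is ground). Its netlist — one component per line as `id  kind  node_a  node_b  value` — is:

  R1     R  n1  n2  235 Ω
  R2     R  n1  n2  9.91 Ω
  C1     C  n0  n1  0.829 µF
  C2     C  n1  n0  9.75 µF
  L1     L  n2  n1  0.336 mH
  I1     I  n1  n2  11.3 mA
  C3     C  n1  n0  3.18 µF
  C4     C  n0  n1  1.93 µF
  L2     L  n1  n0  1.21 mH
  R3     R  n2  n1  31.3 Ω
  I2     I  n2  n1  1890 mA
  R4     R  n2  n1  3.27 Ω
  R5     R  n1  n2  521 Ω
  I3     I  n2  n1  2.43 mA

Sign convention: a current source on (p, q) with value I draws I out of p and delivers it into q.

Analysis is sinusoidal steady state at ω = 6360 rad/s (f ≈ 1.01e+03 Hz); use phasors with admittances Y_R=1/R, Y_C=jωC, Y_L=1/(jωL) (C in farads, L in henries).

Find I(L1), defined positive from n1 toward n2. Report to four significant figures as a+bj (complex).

MNA unknowns: 2 node voltages V₁..V_2
R1: Y=0.004255+0.000j on G[1,2]
R2: Y=0.1009+0.000j on G[1,2]
C1: Y=0.000+0.005272j on G[0,1]
C2: Y=0.000+0.06201j on G[1,0]
L1: Y=0.000-0.4680j on G[2,1]
I1: z[1]−=0.0113, z[2]+=0.0113
C3: Y=0.000+0.02022j on G[1,0]
C4: Y=0.000+0.01227j on G[0,1]
L2: Y=0.000-0.1299j on G[1,0]
R3: Y=0.03195+0.000j on G[2,1]
I2: z[2]−=1.89, z[1]+=1.89
R4: Y=0.3058+0.000j on G[2,1]
R5: Y=0.001919+0.000j on G[1,2]
I3: z[2]−=0.00243, z[1]+=0.00243
solve → V1=0.000+0.000j, V2=-2.007-2.112j

0.9882-0.9394j A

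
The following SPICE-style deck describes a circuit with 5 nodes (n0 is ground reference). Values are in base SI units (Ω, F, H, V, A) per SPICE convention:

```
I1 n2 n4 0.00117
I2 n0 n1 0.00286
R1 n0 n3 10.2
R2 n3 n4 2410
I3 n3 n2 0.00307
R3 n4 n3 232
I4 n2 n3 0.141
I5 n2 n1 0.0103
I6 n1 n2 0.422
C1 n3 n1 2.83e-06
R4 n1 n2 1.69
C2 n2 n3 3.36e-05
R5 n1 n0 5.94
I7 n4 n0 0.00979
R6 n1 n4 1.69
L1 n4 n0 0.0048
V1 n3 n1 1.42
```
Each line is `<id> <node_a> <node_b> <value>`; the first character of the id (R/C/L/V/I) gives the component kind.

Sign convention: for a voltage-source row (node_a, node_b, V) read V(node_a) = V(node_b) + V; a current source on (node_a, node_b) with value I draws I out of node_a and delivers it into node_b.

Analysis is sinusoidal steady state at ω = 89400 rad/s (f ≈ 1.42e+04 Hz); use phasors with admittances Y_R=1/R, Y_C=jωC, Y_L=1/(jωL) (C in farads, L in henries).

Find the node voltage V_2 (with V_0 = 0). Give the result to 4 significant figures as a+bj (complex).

MNA unknowns: 4 node voltages V₁..V_4 plus 1 source current (V1)
I1: z[2]−=0.00117, z[4]+=0.00117
I2: z[0]−=0.00286, z[1]+=0.00286
R1: Y=0.09804+0.000j on G[0,3]
R2: Y=0.0004149+0.000j on G[3,4]
I3: z[3]−=0.00307, z[2]+=0.00307
R3: Y=0.004310+0.000j on G[4,3]
I4: z[2]−=0.141, z[3]+=0.141
I5: z[2]−=0.0103, z[1]+=0.0103
I6: z[1]−=0.422, z[2]+=0.422
C1: Y=0.000+0.2530j on G[3,1]
R4: Y=0.5917+0.000j on G[1,2]
C2: Y=0.000+3.004j on G[2,3]
R5: Y=0.1684+0.000j on G[1,0]
I7: z[4]−=0.00979, z[0]+=0.00979
R6: Y=0.5917+0.000j on G[1,4]
L1: Y=0.000-0.002330j on G[4,0]
V1: row V3−V1=1.42, i_V1 at 3,1
solve → V1=-0.5486-0.004826j, V2=0.8356+0.1771j, V3=0.8714-0.004826j, V4=-0.5517-0.006982j
aux → i_V1=-0.5007-0.4664j

0.8356+0.1771j V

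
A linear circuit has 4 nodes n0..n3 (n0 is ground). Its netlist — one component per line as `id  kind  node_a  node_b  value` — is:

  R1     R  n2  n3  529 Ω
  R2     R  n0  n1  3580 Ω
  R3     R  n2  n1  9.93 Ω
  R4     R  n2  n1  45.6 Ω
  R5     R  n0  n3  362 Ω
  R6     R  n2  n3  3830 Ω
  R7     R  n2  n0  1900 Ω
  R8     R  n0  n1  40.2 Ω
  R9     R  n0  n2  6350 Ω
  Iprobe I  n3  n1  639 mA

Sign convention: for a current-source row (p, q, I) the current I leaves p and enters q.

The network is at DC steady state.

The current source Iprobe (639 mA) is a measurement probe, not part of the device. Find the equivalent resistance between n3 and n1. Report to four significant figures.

Element admittances at DC:
  Y(R1) = 0.001890 S between n2,n3
  Y(R2) = 0.0002793 S between n0,n1
  Y(R3) = 0.1007 S between n2,n1
  Y(R4) = 0.02193 S between n2,n1
  Y(R5) = 0.002762 S between n0,n3
  Y(R6) = 0.0002611 S between n2,n3
  Y(R7) = 0.0005263 S between n2,n0
  Y(R8) = 0.02488 S between n0,n1
  Y(R9) = 0.0001575 S between n0,n2
  Iprobe: injects 0.639 A into n1 (from n3)
Assemble and solve the 3×3 MNA system:
  V(n1)=13.45  V(n2)=11.00  V(n3)=-125.2

R_eq = 217.0 Ω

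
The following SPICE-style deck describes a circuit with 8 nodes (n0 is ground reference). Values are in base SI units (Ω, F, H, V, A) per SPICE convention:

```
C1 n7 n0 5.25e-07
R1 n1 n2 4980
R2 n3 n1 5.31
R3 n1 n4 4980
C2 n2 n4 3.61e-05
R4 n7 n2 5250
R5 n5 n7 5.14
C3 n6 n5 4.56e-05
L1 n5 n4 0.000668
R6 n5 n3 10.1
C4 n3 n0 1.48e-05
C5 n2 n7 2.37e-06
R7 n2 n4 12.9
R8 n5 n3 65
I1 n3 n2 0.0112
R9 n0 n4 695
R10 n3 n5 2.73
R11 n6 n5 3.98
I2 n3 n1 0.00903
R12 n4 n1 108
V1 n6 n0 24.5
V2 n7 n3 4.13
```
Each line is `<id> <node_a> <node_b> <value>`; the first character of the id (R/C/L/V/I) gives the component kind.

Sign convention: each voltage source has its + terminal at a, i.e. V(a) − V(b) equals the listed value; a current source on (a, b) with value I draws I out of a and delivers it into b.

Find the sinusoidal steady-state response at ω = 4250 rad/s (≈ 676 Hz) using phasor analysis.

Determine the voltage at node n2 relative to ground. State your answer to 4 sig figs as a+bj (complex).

21.40-2.711j V

Element admittances at ω=4250 rad/s:
  Y(C1) = 0.000+0.002231j S between n7,n0
  Y(R1) = 0.0002008+0.000j S between n1,n2
  Y(R2) = 0.1883+0.000j S between n3,n1
  Y(R3) = 0.0002008+0.000j S between n1,n4
  Y(C2) = 0.000+0.1534j S between n2,n4
  Y(R4) = 0.0001905+0.000j S between n7,n2
  Y(R5) = 0.1946+0.000j S between n5,n7
  Y(C3) = 0.000+0.1938j S between n6,n5
  Y(L1) = 0.000-0.3522j S between n5,n4
  Y(R6) = 0.09901+0.000j S between n5,n3
  Y(C4) = 0.000+0.06290j S between n3,n0
  Y(C5) = 0.000+0.01007j S between n2,n7
  Y(R7) = 0.07752+0.000j S between n2,n4
  Y(R8) = 0.01538+0.000j S between n5,n3
  I1: injects 0.0112 A into n2 (from n3)
  Y(R9) = 0.001439+0.000j S between n0,n4
  Y(R10) = 0.3663+0.000j S between n3,n5
  Y(R11) = 0.2513+0.000j S between n6,n5
  I2: injects 0.00903 A into n1 (from n3)
  Y(R12) = 0.009259+0.000j S between n4,n1
  V1: constraint V(n6)−V(n0) = 24.5
  V2: constraint V(n7)−V(n3) = 4.13
Assemble and solve the 9×9 MNA system:
  V(n1)=19.71-4.396j  V(n2)=21.40-2.711j  V(n3)=19.58-4.487j  V(n4)=21.20-2.619j  V(n5)=21.23-2.575j  V(n6)=24.50+0.000j  V(n7)=23.71-4.487j
  i(V1)=-0.3227-1.281j  i(V2)=-0.5118+0.2959j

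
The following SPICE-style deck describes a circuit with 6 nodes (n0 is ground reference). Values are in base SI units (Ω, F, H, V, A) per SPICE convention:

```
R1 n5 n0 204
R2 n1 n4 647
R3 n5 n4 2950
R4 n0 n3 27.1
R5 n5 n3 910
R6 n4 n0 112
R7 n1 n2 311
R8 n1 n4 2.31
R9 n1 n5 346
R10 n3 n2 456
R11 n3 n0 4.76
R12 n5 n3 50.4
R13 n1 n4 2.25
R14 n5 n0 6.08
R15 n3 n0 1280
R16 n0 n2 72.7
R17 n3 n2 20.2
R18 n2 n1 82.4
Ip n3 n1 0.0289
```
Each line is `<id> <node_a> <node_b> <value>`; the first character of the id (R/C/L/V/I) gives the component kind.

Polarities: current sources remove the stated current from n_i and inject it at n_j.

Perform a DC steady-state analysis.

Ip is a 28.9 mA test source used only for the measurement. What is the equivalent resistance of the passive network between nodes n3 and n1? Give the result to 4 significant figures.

R_eq = 42.13 Ω

MNA unknowns: 5 node voltages V₁..V_5
R1: Y=0.004902 on G[5,0]
R2: Y=0.001546 on G[1,4]
R3: Y=0.0003390 on G[5,4]
R4: Y=0.03690 on G[0,3]
R5: Y=0.001099 on G[5,3]
R6: Y=0.008929 on G[4,0]
R7: Y=0.003215 on G[1,2]
R8: Y=0.4329 on G[1,4]
R9: Y=0.002890 on G[1,5]
R10: Y=0.002193 on G[3,2]
R11: Y=0.2101 on G[3,0]
R12: Y=0.01984 on G[5,3]
R13: Y=0.4444 on G[1,4]
R14: Y=0.1645 on G[5,0]
R15: Y=0.0007813 on G[3,0]
R16: Y=0.01376 on G[0,2]
R17: Y=0.04950 on G[3,2]
R18: Y=0.01214 on G[2,1]
Ip: z[3]−=0.0289, z[1]+=0.0289
solve → V1=1.157, V2=0.1814, V3=-0.06009, V4=1.145, V5=0.01279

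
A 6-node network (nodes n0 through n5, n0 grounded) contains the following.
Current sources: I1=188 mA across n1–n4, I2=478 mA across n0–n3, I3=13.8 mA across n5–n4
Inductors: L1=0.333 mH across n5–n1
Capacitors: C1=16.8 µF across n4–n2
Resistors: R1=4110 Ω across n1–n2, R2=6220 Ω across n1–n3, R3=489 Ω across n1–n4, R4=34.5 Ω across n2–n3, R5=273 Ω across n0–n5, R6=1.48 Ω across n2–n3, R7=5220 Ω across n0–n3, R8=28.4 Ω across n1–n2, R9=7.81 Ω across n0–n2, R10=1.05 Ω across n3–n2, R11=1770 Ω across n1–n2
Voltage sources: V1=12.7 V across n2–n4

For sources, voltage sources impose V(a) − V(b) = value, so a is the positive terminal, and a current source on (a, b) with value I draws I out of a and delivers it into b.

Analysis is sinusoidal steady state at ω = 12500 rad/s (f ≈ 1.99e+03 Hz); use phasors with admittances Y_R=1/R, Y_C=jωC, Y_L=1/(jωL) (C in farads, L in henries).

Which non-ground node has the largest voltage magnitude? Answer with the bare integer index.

4

MNA unknowns: 5 node voltages V₁..V_5 plus 1 source current (V1)
I1: z[1]−=0.188, z[4]+=0.188
L1: Y=0.000-0.2402j on G[5,1]
C1: Y=0.000+0.2100j on G[4,2]
R1: Y=0.0002433+0.000j on G[1,2]
R2: Y=0.0001608+0.000j on G[1,3]
R3: Y=0.002045+0.000j on G[1,4]
I2: z[0]−=0.478, z[3]+=0.478
R4: Y=0.02899+0.000j on G[2,3]
I3: z[5]−=0.0138, z[4]+=0.0138
R5: Y=0.003663+0.000j on G[0,5]
R6: Y=0.6757+0.000j on G[2,3]
R7: Y=0.0001916+0.000j on G[0,3]
R8: Y=0.03521+0.000j on G[1,2]
R9: Y=0.1280+0.000j on G[0,2]
R10: Y=0.9524+0.000j on G[3,2]
R11: Y=0.0005650+0.000j on G[1,2]
V1: row V2−V4=12.7, i_V1 at 2,4
solve → V1=-1.983+0.003008j, V2=3.784+0.0006909j, V3=4.071+0.0006910j, V4=-8.916+0.0006909j, V5=-1.984-0.02419j
aux → i_V1=-0.2160-2.667j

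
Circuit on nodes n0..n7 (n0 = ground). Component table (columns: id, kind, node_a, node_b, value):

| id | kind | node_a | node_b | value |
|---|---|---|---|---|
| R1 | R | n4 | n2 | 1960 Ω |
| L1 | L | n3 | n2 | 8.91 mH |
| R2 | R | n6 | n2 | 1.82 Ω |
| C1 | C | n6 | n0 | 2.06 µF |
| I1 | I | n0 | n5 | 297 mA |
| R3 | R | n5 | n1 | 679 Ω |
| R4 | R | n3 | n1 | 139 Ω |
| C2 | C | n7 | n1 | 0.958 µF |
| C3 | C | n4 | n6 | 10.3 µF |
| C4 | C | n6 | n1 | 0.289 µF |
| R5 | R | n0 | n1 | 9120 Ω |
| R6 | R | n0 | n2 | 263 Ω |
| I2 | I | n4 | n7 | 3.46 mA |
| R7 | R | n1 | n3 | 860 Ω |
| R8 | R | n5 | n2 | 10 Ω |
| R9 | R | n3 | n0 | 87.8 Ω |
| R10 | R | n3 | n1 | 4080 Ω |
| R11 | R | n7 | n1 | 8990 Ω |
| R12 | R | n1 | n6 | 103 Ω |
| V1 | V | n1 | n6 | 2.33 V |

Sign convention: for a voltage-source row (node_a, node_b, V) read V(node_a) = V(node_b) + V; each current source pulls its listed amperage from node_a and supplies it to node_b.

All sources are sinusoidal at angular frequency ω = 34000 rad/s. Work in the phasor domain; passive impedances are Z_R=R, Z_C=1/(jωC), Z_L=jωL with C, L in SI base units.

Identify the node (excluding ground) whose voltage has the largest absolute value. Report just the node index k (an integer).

Element admittances at ω=34000 rad/s:
  Y(R1) = 0.0005102+0.000j S between n4,n2
  Y(L1) = 0.000-0.003301j S between n3,n2
  Y(R2) = 0.5495+0.000j S between n6,n2
  Y(C1) = 0.000+0.07004j S between n6,n0
  I1: injects 0.297 A into n5 (from n0)
  Y(R3) = 0.001473+0.000j S between n5,n1
  Y(R4) = 0.007194+0.000j S between n3,n1
  Y(C2) = 0.000+0.03257j S between n7,n1
  Y(C3) = 0.000+0.3502j S between n4,n6
  Y(C4) = 0.000+0.009826j S between n6,n1
  Y(R5) = 0.0001096+0.000j S between n0,n1
  Y(R6) = 0.003802+0.000j S between n0,n2
  I2: injects 0.00346 A into n7 (from n4)
  Y(R7) = 0.001163+0.000j S between n1,n3
  Y(R8) = 0.1000+0.000j S between n5,n2
  Y(R9) = 0.01139+0.000j S between n3,n0
  Y(R10) = 0.0002451+0.000j S between n3,n1
  Y(R11) = 0.0001112+0.000j S between n7,n1
  Y(R12) = 0.009709+0.000j S between n1,n6
  V1: constraint V(n1)−V(n6) = 2.33
Assemble and solve the 8×8 MNA system:
  V(n1)=2.842-4.040j  V(n2)=1.055-4.011j  V(n3)=0.8532-1.772j  V(n4)=0.5122-4.031j  V(n5)=4.008-4.012j  V(n6)=0.5122-4.040j  V(n7)=2.843-4.146j
  i(V1)=-0.03487-0.002898j

5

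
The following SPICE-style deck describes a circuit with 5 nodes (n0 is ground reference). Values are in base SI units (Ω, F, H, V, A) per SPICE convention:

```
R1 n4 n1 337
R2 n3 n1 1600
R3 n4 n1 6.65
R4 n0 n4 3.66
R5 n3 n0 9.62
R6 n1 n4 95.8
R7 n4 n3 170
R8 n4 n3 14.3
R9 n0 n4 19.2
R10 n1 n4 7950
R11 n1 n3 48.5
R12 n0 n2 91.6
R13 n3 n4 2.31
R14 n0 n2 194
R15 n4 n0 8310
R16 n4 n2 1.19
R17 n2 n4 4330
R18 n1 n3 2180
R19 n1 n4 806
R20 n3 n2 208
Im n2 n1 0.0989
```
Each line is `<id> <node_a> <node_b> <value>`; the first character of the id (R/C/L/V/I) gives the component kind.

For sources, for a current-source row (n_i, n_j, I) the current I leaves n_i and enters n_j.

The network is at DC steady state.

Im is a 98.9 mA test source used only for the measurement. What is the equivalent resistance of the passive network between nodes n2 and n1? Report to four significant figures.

R_eq = 6.532 Ω

Apply KCL at each of the 4 non-ground nodes and solve the resulting linear system.
Node n1: branches {R1, R2, R3, R6, R10, R11, R18, R19, Im} → V_1 = 0.5314
Node n2: branches {R12, R14, R16, R17, R20, Im} → V_2 = -0.1146
Node n3: branches {R2, R5, R7, R8, R11, R13, R18, R20} → V_3 = 0.01729
Node n4: branches {R1, R3, R4, R6, R7, R8, R9, R10, R13, R15, R16, R17, R19} → V_4 = 0.0001357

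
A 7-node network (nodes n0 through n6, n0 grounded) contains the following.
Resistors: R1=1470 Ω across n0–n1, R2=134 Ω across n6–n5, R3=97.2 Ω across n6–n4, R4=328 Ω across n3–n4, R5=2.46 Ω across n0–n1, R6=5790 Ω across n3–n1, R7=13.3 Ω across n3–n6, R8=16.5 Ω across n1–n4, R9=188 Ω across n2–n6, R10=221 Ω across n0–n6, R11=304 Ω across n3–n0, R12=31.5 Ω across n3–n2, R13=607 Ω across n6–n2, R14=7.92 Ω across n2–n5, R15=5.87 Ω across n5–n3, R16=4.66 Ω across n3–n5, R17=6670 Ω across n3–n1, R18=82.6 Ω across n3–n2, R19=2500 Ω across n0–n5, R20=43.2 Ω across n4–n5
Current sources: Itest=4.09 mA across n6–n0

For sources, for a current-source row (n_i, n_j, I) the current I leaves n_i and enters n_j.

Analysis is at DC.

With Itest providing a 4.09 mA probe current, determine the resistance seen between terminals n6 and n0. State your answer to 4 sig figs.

R_eq = 37.74 Ω

MNA unknowns: 6 node voltages V₁..V_6
R1: Y=0.0006803 on G[0,1]
R2: Y=0.007463 on G[6,5]
R3: Y=0.01029 on G[6,4]
R4: Y=0.003049 on G[3,4]
R5: Y=0.4065 on G[0,1]
R6: Y=0.0001727 on G[3,1]
R7: Y=0.07519 on G[3,6]
R8: Y=0.06061 on G[1,4]
R9: Y=0.005319 on G[2,6]
R10: Y=0.004525 on G[0,6]
R11: Y=0.003289 on G[3,0]
R12: Y=0.03175 on G[3,2]
R13: Y=0.001647 on G[6,2]
R14: Y=0.1263 on G[2,5]
R15: Y=0.1704 on G[5,3]
R16: Y=0.2146 on G[3,5]
R17: Y=0.0001499 on G[3,1]
R18: Y=0.01211 on G[3,2]
R19: Y=0.0004000 on G[0,5]
R20: Y=0.02315 on G[4,5]
Itest: z[6]−=0.00409, z[0]+=0.00409
solve → V1=-0.007170, V2=-0.1271, V3=-0.1283, V4=-0.05470, V5=-0.1251, V6=-0.1544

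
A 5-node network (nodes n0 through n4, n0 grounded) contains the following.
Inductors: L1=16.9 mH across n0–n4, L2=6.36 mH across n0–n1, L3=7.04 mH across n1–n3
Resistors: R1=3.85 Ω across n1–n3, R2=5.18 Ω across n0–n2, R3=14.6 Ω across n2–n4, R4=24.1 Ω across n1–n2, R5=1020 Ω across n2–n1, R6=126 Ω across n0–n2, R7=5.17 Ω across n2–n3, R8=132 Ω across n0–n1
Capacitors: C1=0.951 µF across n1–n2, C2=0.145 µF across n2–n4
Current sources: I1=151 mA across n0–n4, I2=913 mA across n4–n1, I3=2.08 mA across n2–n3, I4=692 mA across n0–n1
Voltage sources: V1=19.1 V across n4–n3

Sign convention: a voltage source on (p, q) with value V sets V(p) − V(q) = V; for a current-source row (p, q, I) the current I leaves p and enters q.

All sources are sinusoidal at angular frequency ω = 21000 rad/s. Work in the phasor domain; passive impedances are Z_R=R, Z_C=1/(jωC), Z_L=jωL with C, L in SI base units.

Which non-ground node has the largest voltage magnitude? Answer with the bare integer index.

Apply KCL at each of the 4 non-ground nodes and solve the resulting linear system.
Node n1: branches {R1, C1, R4, I2, R5, L2, R8, I4, L3} → V_1 = 6.906+0.5788j
Node n2: branches {C1, R2, R3, R4, R5, R6, R7, C2, I3} → V_2 = 3.906+0.5233j
Node n3: branches {R1, R7, I3, L3, V1} → V_3 = 1.433+0.4938j
Node n4: branches {L1, I1, R3, I2, C2, V1} → V_4 = 20.53+0.4938j
Source currents: i(V1)=-1.902+0.009245j

4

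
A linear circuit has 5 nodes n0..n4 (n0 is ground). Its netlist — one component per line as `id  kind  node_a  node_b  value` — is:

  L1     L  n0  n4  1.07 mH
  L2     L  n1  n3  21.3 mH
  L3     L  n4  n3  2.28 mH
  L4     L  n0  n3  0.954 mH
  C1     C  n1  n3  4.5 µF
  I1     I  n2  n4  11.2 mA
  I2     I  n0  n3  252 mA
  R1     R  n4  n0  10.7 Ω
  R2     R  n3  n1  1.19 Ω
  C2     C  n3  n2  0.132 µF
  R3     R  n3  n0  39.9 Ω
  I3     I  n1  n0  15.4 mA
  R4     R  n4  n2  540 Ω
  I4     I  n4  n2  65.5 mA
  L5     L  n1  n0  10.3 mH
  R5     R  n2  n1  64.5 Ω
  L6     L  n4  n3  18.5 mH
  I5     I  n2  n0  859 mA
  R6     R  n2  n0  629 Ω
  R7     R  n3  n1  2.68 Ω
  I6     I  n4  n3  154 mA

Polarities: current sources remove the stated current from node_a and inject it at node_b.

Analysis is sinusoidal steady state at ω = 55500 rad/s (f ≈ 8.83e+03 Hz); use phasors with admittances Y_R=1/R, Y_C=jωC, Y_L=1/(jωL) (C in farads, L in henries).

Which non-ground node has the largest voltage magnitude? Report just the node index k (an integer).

2

MNA unknowns: 4 node voltages V₁..V_4
L1: Y=0.000-0.01684j on G[0,4]
L2: Y=0.000-0.0008459j on G[1,3]
L3: Y=0.000-0.007903j on G[4,3]
L4: Y=0.000-0.01889j on G[0,3]
C1: Y=0.000+0.2497j on G[1,3]
I1: z[2]−=0.0112, z[4]+=0.0112
I2: z[0]−=0.252, z[3]+=0.252
R1: Y=0.09346+0.000j on G[4,0]
R2: Y=0.8403+0.000j on G[3,1]
C2: Y=0.000+0.007326j on G[3,2]
R3: Y=0.02506+0.000j on G[3,0]
I3: z[1]−=0.0154, z[0]+=0.0154
R4: Y=0.001852+0.000j on G[4,2]
I4: z[4]−=0.0655, z[2]+=0.0655
L5: Y=0.000-0.001749j on G[1,0]
R5: Y=0.01550+0.000j on G[2,1]
L6: Y=0.000-0.0009739j on G[4,3]
I5: z[2]−=0.859, z[0]+=0.859
R6: Y=0.001590+0.000j on G[2,0]
R7: Y=0.3731+0.000j on G[3,1]
I6: z[4]−=0.154, z[3]+=0.154
solve → V1=-5.050-5.360j, V2=-41.03+9.656j, V3=-4.640-5.628j, V4=-3.425-0.3043j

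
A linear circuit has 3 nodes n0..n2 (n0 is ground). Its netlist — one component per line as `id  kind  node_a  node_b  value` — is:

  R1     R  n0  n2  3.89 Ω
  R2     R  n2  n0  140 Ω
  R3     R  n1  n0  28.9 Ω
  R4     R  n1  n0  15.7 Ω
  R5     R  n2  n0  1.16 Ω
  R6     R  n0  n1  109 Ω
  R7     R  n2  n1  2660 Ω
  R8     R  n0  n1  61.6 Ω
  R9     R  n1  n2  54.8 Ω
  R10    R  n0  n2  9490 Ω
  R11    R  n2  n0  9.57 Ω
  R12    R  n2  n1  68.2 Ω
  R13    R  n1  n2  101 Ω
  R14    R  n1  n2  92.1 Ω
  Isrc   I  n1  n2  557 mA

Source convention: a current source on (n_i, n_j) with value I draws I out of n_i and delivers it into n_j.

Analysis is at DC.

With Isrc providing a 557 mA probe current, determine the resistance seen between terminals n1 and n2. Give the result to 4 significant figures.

Element admittances at DC:
  Y(R1) = 0.2571 S between n0,n2
  Y(R2) = 0.007143 S between n2,n0
  Y(R3) = 0.03460 S between n1,n0
  Y(R4) = 0.06369 S between n1,n0
  Y(R5) = 0.8621 S between n2,n0
  Y(R6) = 0.009174 S between n0,n1
  Y(R7) = 0.0003759 S between n2,n1
  Y(R8) = 0.01623 S between n0,n1
  Y(R9) = 0.01825 S between n1,n2
  Y(R10) = 0.0001054 S between n0,n2
  Y(R11) = 0.1045 S between n2,n0
  Y(R12) = 0.01466 S between n2,n1
  Y(R13) = 0.009901 S between n1,n2
  Y(R14) = 0.01086 S between n1,n2
  Isrc: injects 0.557 A into n2 (from n1)
Assemble and solve the 2×2 MNA system:
  V(n1)=-3.041  V(n2)=0.3056

R_eq = 6.008 Ω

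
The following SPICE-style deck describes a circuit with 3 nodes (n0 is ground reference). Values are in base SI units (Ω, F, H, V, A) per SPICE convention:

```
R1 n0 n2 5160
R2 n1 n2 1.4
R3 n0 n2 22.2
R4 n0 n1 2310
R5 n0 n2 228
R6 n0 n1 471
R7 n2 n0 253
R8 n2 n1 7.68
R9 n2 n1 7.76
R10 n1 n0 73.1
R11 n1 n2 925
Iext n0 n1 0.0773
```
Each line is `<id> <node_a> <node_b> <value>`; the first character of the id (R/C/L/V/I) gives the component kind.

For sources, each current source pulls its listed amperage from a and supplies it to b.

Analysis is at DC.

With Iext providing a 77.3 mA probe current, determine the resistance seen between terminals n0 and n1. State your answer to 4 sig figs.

MNA unknowns: 2 node voltages V₁..V_2
R1: Y=0.0001938 on G[0,2]
R2: Y=0.7143 on G[1,2]
R3: Y=0.04505 on G[0,2]
R4: Y=0.0004329 on G[0,1]
R5: Y=0.004386 on G[0,2]
R6: Y=0.002123 on G[0,1]
R7: Y=0.003953 on G[2,0]
R8: Y=0.1302 on G[2,1]
R9: Y=0.1289 on G[2,1]
R10: Y=0.01368 on G[1,0]
R11: Y=0.001081 on G[1,2]
Iext: z[0]−=0.0773, z[1]+=0.0773
solve → V1=1.153, V2=1.093

R_eq = 14.92 Ω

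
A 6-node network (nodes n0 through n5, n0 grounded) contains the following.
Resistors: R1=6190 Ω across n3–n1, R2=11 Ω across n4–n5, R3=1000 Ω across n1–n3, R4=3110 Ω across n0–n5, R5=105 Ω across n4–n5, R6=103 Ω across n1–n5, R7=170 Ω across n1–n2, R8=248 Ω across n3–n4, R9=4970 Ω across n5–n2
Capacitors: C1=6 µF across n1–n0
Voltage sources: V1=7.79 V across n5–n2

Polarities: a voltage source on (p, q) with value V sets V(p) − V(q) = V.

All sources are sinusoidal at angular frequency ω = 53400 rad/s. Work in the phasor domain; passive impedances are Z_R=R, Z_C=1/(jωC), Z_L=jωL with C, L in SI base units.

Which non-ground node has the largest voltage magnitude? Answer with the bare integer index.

2

MNA unknowns: 5 node voltages V₁..V_5 plus 1 source current (V1)
R1: Y=0.0001616+0.000j on G[3,1]
R2: Y=0.09091+0.000j on G[4,5]
R3: Y=0.001000+0.000j on G[1,3]
R4: Y=0.0003215+0.000j on G[0,5]
R5: Y=0.009524+0.000j on G[4,5]
C1: Y=0.000+0.3204j on G[1,0]
R6: Y=0.009709+0.000j on G[1,5]
R7: Y=0.005882+0.000j on G[1,2]
R8: Y=0.004032+0.000j on G[3,4]
R9: Y=0.0002012+0.000j on G[5,2]
V1: row V5−V2=7.79, i_V1 at 5,2
solve → V1=-2.694e-06+0.002736j, V2=-5.063+0.002684j, V3=2.098+0.002696j, V4=2.702+0.002684j, V5=2.727+0.002684j
aux → i_V1=-0.03135-3.079e-07j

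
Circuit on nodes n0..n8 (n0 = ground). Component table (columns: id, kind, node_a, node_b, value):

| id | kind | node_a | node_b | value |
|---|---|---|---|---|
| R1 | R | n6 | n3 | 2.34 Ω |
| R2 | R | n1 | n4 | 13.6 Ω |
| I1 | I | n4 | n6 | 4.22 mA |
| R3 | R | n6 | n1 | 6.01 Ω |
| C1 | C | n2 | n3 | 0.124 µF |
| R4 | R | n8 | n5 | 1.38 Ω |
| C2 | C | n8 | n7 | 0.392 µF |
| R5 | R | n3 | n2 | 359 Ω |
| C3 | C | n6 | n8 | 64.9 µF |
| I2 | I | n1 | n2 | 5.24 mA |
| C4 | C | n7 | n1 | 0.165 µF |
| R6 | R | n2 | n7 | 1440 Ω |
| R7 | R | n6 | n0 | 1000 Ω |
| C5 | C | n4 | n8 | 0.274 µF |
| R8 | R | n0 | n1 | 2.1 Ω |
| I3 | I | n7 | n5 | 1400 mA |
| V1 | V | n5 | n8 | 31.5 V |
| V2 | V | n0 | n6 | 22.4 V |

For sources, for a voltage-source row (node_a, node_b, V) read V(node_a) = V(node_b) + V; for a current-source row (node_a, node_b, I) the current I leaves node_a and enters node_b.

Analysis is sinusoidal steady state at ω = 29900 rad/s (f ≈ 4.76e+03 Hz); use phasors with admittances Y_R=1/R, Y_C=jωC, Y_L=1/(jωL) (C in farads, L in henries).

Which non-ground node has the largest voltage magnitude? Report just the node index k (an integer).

Element admittances at ω=29900 rad/s:
  Y(R1) = 0.4274+0.000j S between n6,n3
  Y(R2) = 0.07353+0.000j S between n1,n4
  I1: injects 0.00422 A into n6 (from n4)
  Y(R3) = 0.1664+0.000j S between n6,n1
  Y(C1) = 0.000+0.003708j S between n2,n3
  Y(R4) = 0.7246+0.000j S between n8,n5
  Y(C2) = 0.000+0.01172j S between n8,n7
  Y(R5) = 0.002786+0.000j S between n3,n2
  Y(C3) = 0.000+1.941j S between n6,n8
  I2: injects 0.00524 A into n2 (from n1)
  Y(C4) = 0.000+0.004934j S between n7,n1
  Y(R6) = 0.0006944+0.000j S between n2,n7
  Y(R7) = 0.001000+0.000j S between n6,n0
  Y(C5) = 0.000+0.008193j S between n4,n8
  Y(R8) = 0.4762+0.000j S between n0,n1
  I3: injects 1.4 A into n5 (from n7)
  V1: constraint V(n5)−V(n8) = 31.5
  V2: constraint V(n0)−V(n6) = 22.4
Assemble and solve the 10×10 MNA system:
  V(n1)=-6.482-0.3088j  V(n2)=-13.25+7.008j  V(n3)=-22.40+0.1243j  V(n4)=-6.742-2.045j  V(n5)=9.175-0.2235j  V(n6)=-22.40+0.000j  V(n7)=-20.82+83.50j  V(n8)=-22.33-0.2235j
  i(V1)=-21.43+0.000j  i(V2)=-3.109-0.1470j

7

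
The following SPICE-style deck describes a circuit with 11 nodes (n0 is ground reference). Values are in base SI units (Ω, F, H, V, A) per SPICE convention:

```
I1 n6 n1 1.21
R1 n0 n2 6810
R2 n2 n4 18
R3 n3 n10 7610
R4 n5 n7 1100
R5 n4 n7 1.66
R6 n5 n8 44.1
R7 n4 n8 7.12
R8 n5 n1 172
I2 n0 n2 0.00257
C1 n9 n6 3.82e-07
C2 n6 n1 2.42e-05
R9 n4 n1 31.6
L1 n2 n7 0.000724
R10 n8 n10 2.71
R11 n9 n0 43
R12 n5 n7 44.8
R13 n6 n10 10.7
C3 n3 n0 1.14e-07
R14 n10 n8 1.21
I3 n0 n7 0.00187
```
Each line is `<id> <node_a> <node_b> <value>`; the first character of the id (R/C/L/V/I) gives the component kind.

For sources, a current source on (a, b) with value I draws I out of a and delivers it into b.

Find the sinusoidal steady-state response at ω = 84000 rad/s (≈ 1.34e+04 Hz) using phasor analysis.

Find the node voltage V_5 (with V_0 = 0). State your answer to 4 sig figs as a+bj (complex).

Apply KCL at each of the 10 non-ground nodes and solve the resulting linear system.
Node n1: branches {I1, R8, C2, R9} → V_1 = 0.1972-0.7284j
Node n2: branches {R1, R2, I2, L1} → V_2 = 0.2831-0.3558j
Node n3: branches {R3, C3} → V_3 = -0.003738-0.003075j
Node n4: branches {R2, R5, R7, R9} → V_4 = 0.2416-0.3682j
Node n5: branches {R4, R6, R8, R12} → V_5 = 0.2296-0.3735j
Node n6: branches {I1, C1, C2, R13} → V_6 = 0.1906-0.1324j
Node n7: branches {R4, R5, L1, R12, I3} → V_7 = 0.2445-0.3694j
Node n8: branches {R6, R7, R10, R14} → V_8 = 0.2227-0.2867j
Node n9: branches {C1, R11} → V_9 = 0.1879+0.003786j
Node n10: branches {R3, R10, R13, R14} → V_10 = 0.2203-0.2755j

0.2296-0.3735j V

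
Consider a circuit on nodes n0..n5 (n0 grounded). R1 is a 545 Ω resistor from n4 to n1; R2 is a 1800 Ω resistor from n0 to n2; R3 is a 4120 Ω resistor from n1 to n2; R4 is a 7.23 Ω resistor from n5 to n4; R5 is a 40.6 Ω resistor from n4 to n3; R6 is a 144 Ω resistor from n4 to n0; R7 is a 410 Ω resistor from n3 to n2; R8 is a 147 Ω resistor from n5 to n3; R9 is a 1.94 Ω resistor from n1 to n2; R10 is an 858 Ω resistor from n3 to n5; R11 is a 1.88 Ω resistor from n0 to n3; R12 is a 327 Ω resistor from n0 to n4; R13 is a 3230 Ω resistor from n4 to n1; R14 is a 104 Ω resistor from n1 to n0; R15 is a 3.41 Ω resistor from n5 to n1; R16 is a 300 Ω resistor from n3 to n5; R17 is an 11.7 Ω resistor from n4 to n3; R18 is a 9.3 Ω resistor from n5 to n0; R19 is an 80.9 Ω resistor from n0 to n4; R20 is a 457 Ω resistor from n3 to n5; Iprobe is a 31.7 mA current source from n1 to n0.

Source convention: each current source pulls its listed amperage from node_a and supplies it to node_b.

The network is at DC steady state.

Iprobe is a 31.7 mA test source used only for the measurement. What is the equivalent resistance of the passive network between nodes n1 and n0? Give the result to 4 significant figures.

R_eq = 8.002 Ω

Apply KCL at each of the 5 non-ground nodes and solve the resulting linear system.
Node n1: branches {R1, R3, R9, R13, R14, R15, Iprobe} → V_1 = -0.2537
Node n2: branches {R2, R3, R7, R9} → V_2 = -0.2523
Node n3: branches {R5, R7, R8, R10, R11, R16, R17, R20} → V_3 = -0.01915
Node n4: branches {R1, R4, R5, R6, R12, R13, R17, R19} → V_4 = -0.08953
Node n5: branches {R4, R8, R10, R15, R16, R18, R20} → V_5 = -0.1575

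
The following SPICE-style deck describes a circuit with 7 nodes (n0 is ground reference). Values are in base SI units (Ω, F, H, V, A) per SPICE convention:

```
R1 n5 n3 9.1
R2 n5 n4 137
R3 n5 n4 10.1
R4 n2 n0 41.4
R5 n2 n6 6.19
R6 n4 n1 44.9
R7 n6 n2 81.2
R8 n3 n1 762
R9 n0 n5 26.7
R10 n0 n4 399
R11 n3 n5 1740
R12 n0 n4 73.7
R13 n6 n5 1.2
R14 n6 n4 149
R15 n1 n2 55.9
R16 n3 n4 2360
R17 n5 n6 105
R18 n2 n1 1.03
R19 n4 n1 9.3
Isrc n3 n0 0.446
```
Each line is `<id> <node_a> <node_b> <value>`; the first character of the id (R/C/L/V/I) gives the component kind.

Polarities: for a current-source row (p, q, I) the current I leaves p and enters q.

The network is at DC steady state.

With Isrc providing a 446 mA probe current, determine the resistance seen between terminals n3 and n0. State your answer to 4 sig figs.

Apply KCL at each of the 6 non-ground nodes and solve the resulting linear system.
Node n1: branches {R6, R8, R15, R18, R19} → V_1 = -5.344
Node n2: branches {R4, R5, R7, R15, R18} → V_2 = -5.333
Node n3: branches {R1, R8, R11, R16, Isrc} → V_3 = -10.12
Node n4: branches {R2, R3, R6, R10, R12, R14, R16, R19} → V_4 = -5.373
Node n5: branches {R1, R2, R3, R9, R11, R13, R17} → V_5 = -6.162
Node n6: branches {R5, R7, R13, R14, R17} → V_6 = -6.016

R_eq = 22.70 Ω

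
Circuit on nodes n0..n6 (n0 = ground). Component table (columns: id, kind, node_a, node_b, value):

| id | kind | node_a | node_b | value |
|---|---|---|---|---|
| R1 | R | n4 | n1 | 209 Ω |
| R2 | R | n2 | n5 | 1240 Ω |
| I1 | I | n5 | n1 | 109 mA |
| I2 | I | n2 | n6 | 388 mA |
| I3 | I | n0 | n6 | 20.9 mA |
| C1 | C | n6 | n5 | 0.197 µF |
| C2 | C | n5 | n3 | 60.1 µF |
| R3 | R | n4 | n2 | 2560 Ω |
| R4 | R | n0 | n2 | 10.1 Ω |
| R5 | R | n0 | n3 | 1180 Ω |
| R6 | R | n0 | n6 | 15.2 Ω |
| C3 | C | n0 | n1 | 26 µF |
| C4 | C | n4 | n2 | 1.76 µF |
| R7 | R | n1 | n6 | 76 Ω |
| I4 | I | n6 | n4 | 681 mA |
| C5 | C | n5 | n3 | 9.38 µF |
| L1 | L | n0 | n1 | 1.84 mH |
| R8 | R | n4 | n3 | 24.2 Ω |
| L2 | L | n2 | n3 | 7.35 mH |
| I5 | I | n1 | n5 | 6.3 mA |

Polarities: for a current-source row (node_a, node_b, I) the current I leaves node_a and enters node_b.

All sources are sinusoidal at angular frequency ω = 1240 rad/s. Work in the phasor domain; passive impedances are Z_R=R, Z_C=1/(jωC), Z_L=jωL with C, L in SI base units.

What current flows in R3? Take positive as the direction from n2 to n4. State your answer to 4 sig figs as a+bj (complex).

Apply KCL at each of the 6 non-ground nodes and solve the resulting linear system.
Node n1: branches {R1, I1, C3, R7, L1, I5} → V_1 = -0.02544+0.3336j
Node n2: branches {R2, I2, R3, R4, C4, L2} → V_2 = 1.133-0.1892j
Node n3: branches {C2, R5, C5, R8, L2} → V_3 = 1.660+4.380j
Node n4: branches {R1, R3, C4, I4, R8} → V_4 = 16.29+3.214j
Node n5: branches {R2, I1, C1, C2, C5, I5} → V_5 = 1.591+5.561j
Node n6: branches {I2, I3, C1, R6, R7, I4} → V_6 = -3.468+0.07125j

-0.005920-0.001329j A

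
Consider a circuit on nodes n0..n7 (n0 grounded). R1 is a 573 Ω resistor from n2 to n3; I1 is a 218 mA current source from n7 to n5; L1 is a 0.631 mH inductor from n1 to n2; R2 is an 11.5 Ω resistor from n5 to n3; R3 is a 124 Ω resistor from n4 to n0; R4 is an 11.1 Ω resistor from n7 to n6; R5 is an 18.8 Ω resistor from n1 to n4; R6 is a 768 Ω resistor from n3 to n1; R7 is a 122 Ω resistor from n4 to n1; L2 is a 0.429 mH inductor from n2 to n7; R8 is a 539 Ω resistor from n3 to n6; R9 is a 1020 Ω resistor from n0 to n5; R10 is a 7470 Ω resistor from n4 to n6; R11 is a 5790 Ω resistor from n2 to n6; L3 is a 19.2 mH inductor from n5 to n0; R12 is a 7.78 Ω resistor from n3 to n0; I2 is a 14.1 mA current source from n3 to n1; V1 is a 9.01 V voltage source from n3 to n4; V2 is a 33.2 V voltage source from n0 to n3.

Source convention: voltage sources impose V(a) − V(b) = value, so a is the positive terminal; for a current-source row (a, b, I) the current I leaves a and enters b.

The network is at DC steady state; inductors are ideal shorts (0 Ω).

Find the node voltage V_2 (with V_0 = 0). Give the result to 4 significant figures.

-44.62 V

Apply KCL at each of the 7 non-ground nodes and solve the resulting linear system.
Node n1: branches {L1, R5, R6, R7, I2} → V_1 = -44.62
Node n2: branches {R1, L1, L2, R11} → V_2 = -44.62
Node n3: branches {R1, R2, R6, R8, R12, I2, V1, V2} → V_3 = -33.20
Node n4: branches {R3, R5, R7, R10, V1} → V_4 = -42.21
Node n5: branches {I1, R2, R9, L3} → V_5 = 0.000
Node n6: branches {R4, R8, R10, R11} → V_6 = -44.39
Node n7: branches {I1, R4, L2} → V_7 = -44.62
Source currents: i(L1)=0.1770, i(L2)=0.1970, i(L3)=-2.669, i(V1)=-0.1921, i(V2)=-7.277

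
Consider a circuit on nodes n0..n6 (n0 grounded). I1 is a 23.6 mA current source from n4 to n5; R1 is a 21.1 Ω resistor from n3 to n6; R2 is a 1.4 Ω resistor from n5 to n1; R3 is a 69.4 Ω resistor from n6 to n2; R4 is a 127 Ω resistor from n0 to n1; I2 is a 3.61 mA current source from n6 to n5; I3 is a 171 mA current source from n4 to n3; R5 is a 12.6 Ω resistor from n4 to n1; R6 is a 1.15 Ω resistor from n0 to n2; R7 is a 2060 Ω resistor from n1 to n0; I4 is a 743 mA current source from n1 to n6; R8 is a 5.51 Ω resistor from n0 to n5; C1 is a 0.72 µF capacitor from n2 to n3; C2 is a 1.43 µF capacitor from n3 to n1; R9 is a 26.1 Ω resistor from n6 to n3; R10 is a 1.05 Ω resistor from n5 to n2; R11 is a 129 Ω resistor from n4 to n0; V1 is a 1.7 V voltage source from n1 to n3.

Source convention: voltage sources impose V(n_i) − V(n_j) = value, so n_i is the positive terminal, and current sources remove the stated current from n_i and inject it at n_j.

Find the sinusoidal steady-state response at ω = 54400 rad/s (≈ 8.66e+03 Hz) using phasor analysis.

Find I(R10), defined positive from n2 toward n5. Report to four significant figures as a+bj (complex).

0.05257-0.06007j A

Element admittances at ω=54400 rad/s:
  I1: injects 0.0236 A into n5 (from n4)
  Y(R1) = 0.04739+0.000j S between n3,n6
  Y(R2) = 0.7143+0.000j S between n5,n1
  Y(R3) = 0.01441+0.000j S between n6,n2
  Y(R4) = 0.007874+0.000j S between n0,n1
  I2: injects 0.00361 A into n5 (from n6)
  I3: injects 0.171 A into n3 (from n4)
  Y(R5) = 0.07937+0.000j S between n4,n1
  Y(R6) = 0.8696+0.000j S between n0,n2
  Y(R7) = 0.0004854+0.000j S between n1,n0
  I4: injects 0.743 A into n6 (from n1)
  Y(R8) = 0.1815+0.000j S between n0,n5
  Y(C1) = 0.000+0.03917j S between n2,n3
  Y(C2) = 0.000+0.07779j S between n3,n1
  Y(R9) = 0.03831+0.000j S between n6,n3
  Y(R10) = 0.9524+0.000j S between n5,n2
  Y(R11) = 0.007752+0.000j S between n4,n0
  V1: constraint V(n1)−V(n3) = 1.7
Assemble and solve the 7×7 MNA system:
  V(n1)=-0.1456+0.1468j  V(n2)=0.02814-0.01305j  V(n3)=-1.846+0.1468j  V(n4)=-2.366+0.1338j  V(n5)=-0.02705+0.05003j  V(n6)=5.809+0.1238j
  i(V1)=-0.8334-0.2037j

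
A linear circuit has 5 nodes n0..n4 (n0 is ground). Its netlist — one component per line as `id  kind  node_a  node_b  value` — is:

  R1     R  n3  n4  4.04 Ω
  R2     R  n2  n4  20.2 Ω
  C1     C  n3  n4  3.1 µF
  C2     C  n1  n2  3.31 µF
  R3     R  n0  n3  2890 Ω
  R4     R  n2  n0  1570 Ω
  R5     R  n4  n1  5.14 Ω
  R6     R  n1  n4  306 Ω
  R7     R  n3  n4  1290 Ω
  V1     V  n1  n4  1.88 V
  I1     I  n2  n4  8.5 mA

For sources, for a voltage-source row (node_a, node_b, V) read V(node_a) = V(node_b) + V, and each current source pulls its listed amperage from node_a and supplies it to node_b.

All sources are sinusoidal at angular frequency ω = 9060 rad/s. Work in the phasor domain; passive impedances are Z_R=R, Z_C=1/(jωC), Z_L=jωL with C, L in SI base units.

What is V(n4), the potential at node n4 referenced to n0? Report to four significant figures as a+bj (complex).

MNA unknowns: 4 node voltages V₁..V_4 plus 1 source current (V1)
R1: Y=0.2475+0.000j on G[3,4]
R2: Y=0.04950+0.000j on G[2,4]
C1: Y=0.000+0.02809j on G[3,4]
C2: Y=0.000+0.02999j on G[1,2]
R3: Y=0.0003460+0.000j on G[0,3]
R4: Y=0.0006369+0.000j on G[2,0]
R5: Y=0.1946+0.000j on G[4,1]
R6: Y=0.003268+0.000j on G[1,4]
R7: Y=0.0007752+0.000j on G[3,4]
V1: row V1−V4=1.88, i_V1 at 1,4
I1: z[2]−=0.0085, z[4]+=0.0085
solve → V1=1.636-0.5880j, V2=0.1322+0.3190j, V3=-0.2434-0.5872j, V4=-0.2438-0.5880j
aux → i_V1=-0.3991-0.04510j

-0.2438-0.5880j V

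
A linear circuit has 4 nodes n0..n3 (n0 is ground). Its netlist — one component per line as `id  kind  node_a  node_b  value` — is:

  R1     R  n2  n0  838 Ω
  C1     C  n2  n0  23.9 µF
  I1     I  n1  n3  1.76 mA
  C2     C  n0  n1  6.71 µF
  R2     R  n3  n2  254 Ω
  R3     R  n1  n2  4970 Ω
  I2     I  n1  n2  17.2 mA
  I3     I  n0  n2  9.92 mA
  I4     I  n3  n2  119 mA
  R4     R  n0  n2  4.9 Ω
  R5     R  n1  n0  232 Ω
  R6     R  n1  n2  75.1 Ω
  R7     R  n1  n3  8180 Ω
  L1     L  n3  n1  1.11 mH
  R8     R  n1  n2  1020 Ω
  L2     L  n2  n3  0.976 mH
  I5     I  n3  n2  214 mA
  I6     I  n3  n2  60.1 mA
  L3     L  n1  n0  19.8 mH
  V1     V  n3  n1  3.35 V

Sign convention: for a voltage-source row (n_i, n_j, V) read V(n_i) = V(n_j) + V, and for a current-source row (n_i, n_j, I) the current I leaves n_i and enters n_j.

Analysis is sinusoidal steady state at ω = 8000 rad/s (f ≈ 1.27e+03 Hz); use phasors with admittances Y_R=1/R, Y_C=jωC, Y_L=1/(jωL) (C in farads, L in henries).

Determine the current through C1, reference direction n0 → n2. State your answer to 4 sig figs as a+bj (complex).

MNA unknowns: 3 node voltages V₁..V_3 plus 1 source current (V1)
R1: Y=0.001193+0.000j on G[2,0]
C1: Y=0.000+0.1912j on G[2,0]
I1: z[1]−=0.00176, z[3]+=0.00176
C2: Y=0.000+0.05368j on G[0,1]
R2: Y=0.003937+0.000j on G[3,2]
R3: Y=0.0002012+0.000j on G[1,2]
I2: z[1]−=0.0172, z[2]+=0.0172
I3: z[0]−=0.00992, z[2]+=0.00992
I4: z[3]−=0.119, z[2]+=0.119
R4: Y=0.2041+0.000j on G[0,2]
R5: Y=0.004310+0.000j on G[1,0]
R6: Y=0.01332+0.000j on G[1,2]
R7: Y=0.0001222+0.000j on G[1,3]
L1: Y=0.000-0.1126j on G[3,1]
R8: Y=0.0009804+0.000j on G[1,2]
L2: Y=0.000-0.1281j on G[2,3]
I5: z[3]−=0.214, z[2]+=0.214
I6: z[3]−=0.0601, z[2]+=0.0601
L3: Y=0.000-0.006313j on G[1,0]
V1: row V3−V1=3.35, i_V1 at 3,1
solve → V1=-5.418-2.234j, V2=0.4577+0.8708j, V3=-2.068-2.234j
aux → i_V1=0.01582+0.06597j

0.1665-0.08752j A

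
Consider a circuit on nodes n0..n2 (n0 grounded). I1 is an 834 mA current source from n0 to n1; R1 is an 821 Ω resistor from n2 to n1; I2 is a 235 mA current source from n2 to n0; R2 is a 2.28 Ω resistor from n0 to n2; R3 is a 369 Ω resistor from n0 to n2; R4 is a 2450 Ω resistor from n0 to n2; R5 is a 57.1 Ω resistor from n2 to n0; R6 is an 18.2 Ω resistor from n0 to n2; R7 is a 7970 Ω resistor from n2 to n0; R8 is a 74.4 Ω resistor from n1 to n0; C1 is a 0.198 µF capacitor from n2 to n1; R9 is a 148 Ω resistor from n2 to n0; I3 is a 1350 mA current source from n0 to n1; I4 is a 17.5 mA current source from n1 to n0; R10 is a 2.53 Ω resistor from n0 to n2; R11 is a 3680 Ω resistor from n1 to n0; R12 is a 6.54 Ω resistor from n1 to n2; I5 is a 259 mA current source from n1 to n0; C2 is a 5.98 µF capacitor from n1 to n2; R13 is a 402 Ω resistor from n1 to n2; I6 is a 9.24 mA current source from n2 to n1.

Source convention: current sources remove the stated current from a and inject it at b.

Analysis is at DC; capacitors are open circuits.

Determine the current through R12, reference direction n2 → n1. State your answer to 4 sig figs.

MNA unknowns: 2 node voltages V₁..V_2
I1: z[0]−=0.834, z[1]+=0.834
R1: Y=0.001218 on G[2,1]
I2: z[2]−=0.235, z[0]+=0.235
R2: Y=0.4386 on G[0,2]
R3: Y=0.002710 on G[0,2]
R4: Y=0.0004082 on G[0,2]
R5: Y=0.01751 on G[2,0]
R6: Y=0.05495 on G[0,2]
R7: Y=0.0001255 on G[2,0]
R8: Y=0.01344 on G[1,0]
C1: Y=0.000 on G[2,1]
R9: Y=0.006757 on G[2,0]
I3: z[0]−=1.35, z[1]+=1.35
I4: z[1]−=0.0175, z[0]+=0.0175
R10: Y=0.3953 on G[0,2]
R11: Y=0.0002717 on G[1,0]
R12: Y=0.1529 on G[1,2]
I5: z[1]−=0.259, z[0]+=0.259
C2: Y=0.000 on G[1,2]
R13: Y=0.002488 on G[1,2]
I6: z[2]−=0.00924, z[1]+=0.00924
solve → V1=12.76, V2=1.634

-1.701 A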